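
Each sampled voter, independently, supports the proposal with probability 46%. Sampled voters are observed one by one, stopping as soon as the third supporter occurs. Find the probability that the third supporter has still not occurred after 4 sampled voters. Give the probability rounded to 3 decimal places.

Needing more than 4 sampled voters ⇔ fewer than 3 successes in the first 4. With X ~ Binomial(4, 0.46), P(Y > 4) = P(X ≤ 2).
  k=0: C(4,0)·0.46^0·0.54^4 = 0.08503
  k=1: C(4,1)·0.46^1·0.54^3 = 0.28973
  k=2: C(4,2)·0.46^2·0.54^2 = 0.37022
P(X ≤ 2) = 0.74498

0.745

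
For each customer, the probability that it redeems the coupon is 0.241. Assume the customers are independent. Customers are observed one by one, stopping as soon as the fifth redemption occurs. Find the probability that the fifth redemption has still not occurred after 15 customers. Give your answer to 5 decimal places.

0.71583

Needing more than 15 customers ⇔ fewer than 5 successes in the first 15. With X ~ Binomial(15, 0.241), P(Y > 15) = P(X ≤ 4).
  k=0: C(15,0)·0.241^0·0.759^15 = 0.0159818
  k=1: C(15,1)·0.241^1·0.759^14 = 0.0761190
  k=2: C(15,2)·0.241^2·0.759^13 = 0.1691868
  k=3: C(15,3)·0.241^3·0.759^12 = 0.2327897
  k=4: C(15,4)·0.241^4·0.759^11 = 0.2217483
P(X ≤ 4) = 0.7158257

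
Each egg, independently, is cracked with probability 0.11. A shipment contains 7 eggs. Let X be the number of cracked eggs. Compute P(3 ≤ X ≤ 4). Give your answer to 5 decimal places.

0.03284

X ~ Binomial(7, 0.11); P(3 ≤ X ≤ 4) = Σ C(7,k) p^k (1−p)^(7−k) over k:
  k=3: C(7,3)·0.11^3·0.89^4 = 0.0292285
  k=4: C(7,4)·0.11^4·0.89^3 = 0.0036125
Total = 0.0328410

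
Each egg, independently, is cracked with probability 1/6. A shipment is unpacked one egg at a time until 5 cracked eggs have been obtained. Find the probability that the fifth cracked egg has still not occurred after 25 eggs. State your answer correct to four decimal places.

Needing more than 25 eggs ⇔ fewer than 5 successes in the first 25. With X ~ Binomial(25, 0.166667), P(Y > 25) = P(X ≤ 4).
  k=0: C(25,0)·0.166667^0·0.833333^25 = 0.010483
  k=1: C(25,1)·0.166667^1·0.833333^24 = 0.052413
  k=2: C(25,2)·0.166667^2·0.833333^23 = 0.125791
  k=3: C(25,3)·0.166667^3·0.833333^22 = 0.192880
  k=4: C(25,4)·0.166667^4·0.833333^21 = 0.212168
P(X ≤ 4) = 0.593734

0.5937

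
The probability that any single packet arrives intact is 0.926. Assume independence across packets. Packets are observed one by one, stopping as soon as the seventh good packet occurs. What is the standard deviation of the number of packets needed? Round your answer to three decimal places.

0.777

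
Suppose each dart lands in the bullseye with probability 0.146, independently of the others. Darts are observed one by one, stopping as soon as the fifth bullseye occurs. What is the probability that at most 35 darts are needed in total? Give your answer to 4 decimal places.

0.5937

Finishing within 35 darts ⇔ at least 5 successes in the first 35. With X ~ Binomial(35, 0.146), P(Y ≤ 35) = 1 − P(X ≤ 4).
  k=0: C(35,0)·0.146^0·0.854^35 = 0.003990
  k=1: C(35,1)·0.146^1·0.854^34 = 0.023877
  k=2: C(35,2)·0.146^2·0.854^33 = 0.069396
  k=3: C(35,3)·0.146^3·0.854^32 = 0.130503
  k=4: C(35,4)·0.146^4·0.854^31 = 0.178486
1 − 0.406253 = 0.593747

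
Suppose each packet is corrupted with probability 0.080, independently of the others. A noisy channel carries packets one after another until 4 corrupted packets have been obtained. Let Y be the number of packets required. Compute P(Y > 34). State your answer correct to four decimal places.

0.7125

Needing more than 34 packets ⇔ fewer than 4 successes in the first 34. With X ~ Binomial(34, 0.08), P(Y > 34) = P(X ≤ 3).
  k=0: C(34,0)·0.08^0·0.92^34 = 0.058720
  k=1: C(34,1)·0.08^1·0.92^33 = 0.173607
  k=2: C(34,2)·0.08^2·0.92^32 = 0.249088
  k=3: C(34,3)·0.08^3·0.92^31 = 0.231038
P(X ≤ 3) = 0.712454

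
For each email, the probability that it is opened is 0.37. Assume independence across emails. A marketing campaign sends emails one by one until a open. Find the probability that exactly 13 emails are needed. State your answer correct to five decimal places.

Geometric (trials to first success), p = 0.37.
P(Y = 13) = (1−p)^12 · p = 0.0039092 · 0.37 = 0.0014464

0.00145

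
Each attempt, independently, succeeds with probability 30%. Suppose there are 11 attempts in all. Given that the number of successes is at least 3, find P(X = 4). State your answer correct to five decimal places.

0.32031

X ~ Binomial(11, 0.30). Want P(X=4 | X≥3) = P(X=4) / P(X≥3).
P(X=4) = C(11,4)·0.30^4·0.70^7 = 0.2201330
P(X≥3) = 1 − 0.0197733 − 0.0932168 − 0.1997504 = 0.6872595
Ratio = 0.2201330 / 0.6872595 = 0.3203055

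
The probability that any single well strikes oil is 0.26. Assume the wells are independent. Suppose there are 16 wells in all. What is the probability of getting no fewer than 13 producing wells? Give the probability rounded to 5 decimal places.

X ~ Binomial(16, 0.26); P(X ≥ 13) = Σ C(16,k) p^k (1−p)^(16−k) over k:
  k=13: C(16,13)·0.26^13·0.74^3 = 0.0000056
  k=14: C(16,14)·0.26^14·0.74^2 = 0.0000004
  k=15: C(16,15)·0.26^15·0.74^1 = 0.0000000
  k=16: C(16,16)·0.26^16·0.74^0 = 0.0000000
Total = 0.0000061

0.00001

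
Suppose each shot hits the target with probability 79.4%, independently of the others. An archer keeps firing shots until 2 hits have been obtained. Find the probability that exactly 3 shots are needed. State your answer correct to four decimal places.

0.2597

Y = trial on which the second success occurs; negative binomial, r=2, p=0.794.
P(Y=3) = C(2,1) · p^2 · (1−p)^1
= 2 · 0.63044 · 0.206 = 0.259740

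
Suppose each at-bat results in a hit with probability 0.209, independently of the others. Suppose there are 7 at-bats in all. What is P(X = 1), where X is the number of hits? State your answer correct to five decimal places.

X ~ Binomial(n=7, p=0.209).
P(X=1) = C(7,1) · p^1 · (1−p)^6
= 7 · 0.209 · 0.24494 = 0.3583465

0.35835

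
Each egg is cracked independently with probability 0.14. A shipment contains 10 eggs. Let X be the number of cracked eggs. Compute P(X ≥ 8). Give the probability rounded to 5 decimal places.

X ~ Binomial(10, 0.14); P(X ≥ 8) = Σ C(10,k) p^k (1−p)^(10−k) over k:
  k=8: C(10,8)·0.14^8·0.86^2 = 0.0000049
  k=9: C(10,9)·0.14^9·0.86^1 = 0.0000002
  k=10: C(10,10)·0.14^10·0.86^0 = 0.0000000
Total = 0.0000051

0.00001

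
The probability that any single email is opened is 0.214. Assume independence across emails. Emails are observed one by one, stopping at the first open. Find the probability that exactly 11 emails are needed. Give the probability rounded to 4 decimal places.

Geometric (trials to first success), p = 0.214.
P(Y = 11) = (1−p)^10 · p = 0.089996 · 0.214 = 0.019259

0.0193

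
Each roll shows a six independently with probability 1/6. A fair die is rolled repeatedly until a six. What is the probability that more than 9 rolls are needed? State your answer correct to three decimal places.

0.194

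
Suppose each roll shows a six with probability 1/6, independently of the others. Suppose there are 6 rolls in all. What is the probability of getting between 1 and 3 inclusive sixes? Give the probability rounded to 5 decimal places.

X ~ Binomial(6, 0.166667); P(1 ≤ X ≤ 3) = Σ C(6,k) p^k (1−p)^(6−k) over k:
  k=1: C(6,1)·0.166667^1·0.833333^5 = 0.4018776
  k=2: C(6,2)·0.166667^2·0.833333^4 = 0.2009388
  k=3: C(6,3)·0.166667^3·0.833333^3 = 0.0535837
Total = 0.6564000

0.65640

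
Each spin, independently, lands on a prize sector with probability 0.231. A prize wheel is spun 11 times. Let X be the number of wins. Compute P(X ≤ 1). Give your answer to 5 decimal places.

0.23938

X ~ Binomial(11, 0.231); P(X ≤ 1) = Σ C(11,k) p^k (1−p)^(11−k) over k:
  k=0: C(11,0)·0.231^0·0.769^11 = 0.0556147
  k=1: C(11,1)·0.231^1·0.769^10 = 0.1837672
Total = 0.2393819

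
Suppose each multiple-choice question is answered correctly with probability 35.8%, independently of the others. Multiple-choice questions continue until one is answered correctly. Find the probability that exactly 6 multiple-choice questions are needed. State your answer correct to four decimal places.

Geometric (trials to first success), p = 0.358.
P(Y = 6) = (1−p)^5 · p = 0.10906 · 0.358 = 0.039044

0.0390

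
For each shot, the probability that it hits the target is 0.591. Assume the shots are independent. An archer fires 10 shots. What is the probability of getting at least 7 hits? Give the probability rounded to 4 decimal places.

0.3600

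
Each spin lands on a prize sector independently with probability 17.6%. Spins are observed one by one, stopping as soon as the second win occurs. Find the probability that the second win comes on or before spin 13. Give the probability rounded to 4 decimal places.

Finishing within 13 spins ⇔ at least 2 successes in the first 13. With X ~ Binomial(13, 0.176), P(Y ≤ 13) = 1 − P(X ≤ 1).
  k=0: C(13,0)·0.176^0·0.824^13 = 0.080733
  k=1: C(13,1)·0.176^1·0.824^12 = 0.224173
1 − 0.304906 = 0.695094

0.6951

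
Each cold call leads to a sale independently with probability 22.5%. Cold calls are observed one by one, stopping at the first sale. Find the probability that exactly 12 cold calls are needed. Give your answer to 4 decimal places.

Geometric (trials to first success), p = 0.225.
P(Y = 12) = (1−p)^11 · p = 0.060579 · 0.225 = 0.013630

0.0136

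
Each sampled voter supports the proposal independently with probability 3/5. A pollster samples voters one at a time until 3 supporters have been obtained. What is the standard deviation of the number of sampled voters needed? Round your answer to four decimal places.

1.8257

Y = total sampled voters until the third success; negative binomial with r=3, p=0.60.
SD(Y) = √[r(1−p)/p²] = √(3.333333) = 1.825742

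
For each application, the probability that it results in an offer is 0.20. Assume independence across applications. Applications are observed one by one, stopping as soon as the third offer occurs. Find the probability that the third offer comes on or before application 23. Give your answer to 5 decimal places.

Finishing within 23 applications ⇔ at least 3 successes in the first 23. With X ~ Binomial(23, 0.20), P(Y ≤ 23) = 1 − P(X ≤ 2).
  k=0: C(23,0)·0.20^0·0.80^23 = 0.0059030
  k=1: C(23,1)·0.20^1·0.80^22 = 0.0339420
  k=2: C(23,2)·0.20^2·0.80^21 = 0.0933405
1 − 0.1331855 = 0.8668145

0.86681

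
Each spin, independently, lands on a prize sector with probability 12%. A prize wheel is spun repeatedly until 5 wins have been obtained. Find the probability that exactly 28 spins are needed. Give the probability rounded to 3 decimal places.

Y = trial on which the fifth success occurs; negative binomial, r=5, p=0.12.
P(Y=28) = C(27,4) · p^5 · (1−p)^23
= 17550 · 2.4883e-05 · 0.052857 = 0.02308

0.023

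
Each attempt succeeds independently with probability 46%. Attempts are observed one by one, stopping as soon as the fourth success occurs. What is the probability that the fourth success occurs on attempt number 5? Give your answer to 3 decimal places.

Y = trial on which the fourth success occurs; negative binomial, r=4, p=0.46.
P(Y=5) = C(4,3) · p^4 · (1−p)^1
= 4 · 0.044775 · 0.54 = 0.09671

0.097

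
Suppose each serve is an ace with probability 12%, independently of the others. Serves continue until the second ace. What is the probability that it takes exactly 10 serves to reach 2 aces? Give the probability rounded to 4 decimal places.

Y = trial on which the second success occurs; negative binomial, r=2, p=0.12.
P(Y=10) = C(9,1) · p^2 · (1−p)^8
= 9 · 0.0144 · 0.35963 = 0.046609

0.0466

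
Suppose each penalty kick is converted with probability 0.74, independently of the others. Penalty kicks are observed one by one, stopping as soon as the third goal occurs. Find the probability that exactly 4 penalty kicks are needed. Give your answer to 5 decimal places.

0.31607

Y = trial on which the third success occurs; negative binomial, r=3, p=0.74.
P(Y=4) = C(3,2) · p^3 · (1−p)^1
= 3 · 0.40522 · 0.26 = 0.3160747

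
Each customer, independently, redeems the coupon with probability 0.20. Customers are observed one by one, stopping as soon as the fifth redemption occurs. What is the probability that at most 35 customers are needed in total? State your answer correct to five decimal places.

Finishing within 35 customers ⇔ at least 5 successes in the first 35. With X ~ Binomial(35, 0.20), P(Y ≤ 35) = 1 − P(X ≤ 4).
  k=0: C(35,0)·0.20^0·0.80^35 = 0.0004056
  k=1: C(35,1)·0.20^1·0.80^34 = 0.0035494
  k=2: C(35,2)·0.20^2·0.80^33 = 0.0150850
  k=3: C(35,3)·0.20^3·0.80^32 = 0.0414839
  k=4: C(35,4)·0.20^4·0.80^31 = 0.0829677
1 − 0.1434917 = 0.8565083

0.85651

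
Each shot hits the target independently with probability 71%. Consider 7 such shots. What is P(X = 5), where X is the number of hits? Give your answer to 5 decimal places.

0.31864

X ~ Binomial(n=7, p=0.71).
P(X=5) = C(7,5) · p^5 · (1−p)^2
= 21 · 0.18042 · 0.0841 = 0.3186449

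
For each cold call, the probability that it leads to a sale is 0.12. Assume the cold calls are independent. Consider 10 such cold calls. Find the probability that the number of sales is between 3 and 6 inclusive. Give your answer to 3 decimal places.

X ~ Binomial(10, 0.12); P(3 ≤ X ≤ 6) = Σ C(10,k) p^k (1−p)^(10−k) over k:
  k=3: C(10,3)·0.12^3·0.88^7 = 0.08474
  k=4: C(10,4)·0.12^4·0.88^6 = 0.02022
  k=5: C(10,5)·0.12^5·0.88^5 = 0.00331
  k=6: C(10,6)·0.12^6·0.88^4 = 0.00038
Total = 0.10865

0.109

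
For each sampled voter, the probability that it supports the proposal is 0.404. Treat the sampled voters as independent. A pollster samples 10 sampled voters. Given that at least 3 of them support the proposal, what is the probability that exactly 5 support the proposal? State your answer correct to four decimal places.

X ~ Binomial(10, 0.404). Want P(X=5 | X≥3) = P(X=5) / P(X≥3).
P(X=5) = C(10,5)·0.404^5·0.596^5 = 0.203957
P(X≥3) = 1 − 0.005655 − 0.038335 − 0.116935 = 0.839074
Ratio = 0.203957 / 0.839074 = 0.243074

0.2431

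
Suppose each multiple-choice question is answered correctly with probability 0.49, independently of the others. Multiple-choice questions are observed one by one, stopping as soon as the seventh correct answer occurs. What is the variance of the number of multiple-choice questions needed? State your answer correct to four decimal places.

Y = total multiple-choice questions until the seventh success; negative binomial with r=7, p=0.49.
Var(Y) = r(1−p)/p² = 7·0.51 / 0.49² = 14.868805

14.8688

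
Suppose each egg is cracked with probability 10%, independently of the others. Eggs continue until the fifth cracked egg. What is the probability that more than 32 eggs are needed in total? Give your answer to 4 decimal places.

Needing more than 32 eggs ⇔ fewer than 5 successes in the first 32. With X ~ Binomial(32, 0.10), P(Y > 32) = P(X ≤ 4).
  k=0: C(32,0)·0.10^0·0.90^32 = 0.034337
  k=1: C(32,1)·0.10^1·0.90^31 = 0.122087
  k=2: C(32,2)·0.10^2·0.90^30 = 0.210260
  k=3: C(32,3)·0.10^3·0.90^29 = 0.233622
  k=4: C(32,4)·0.10^4·0.90^28 = 0.188196
P(X ≤ 4) = 0.788502

0.7885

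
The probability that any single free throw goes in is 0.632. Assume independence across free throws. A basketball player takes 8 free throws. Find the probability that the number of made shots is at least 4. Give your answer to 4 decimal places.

X ~ Binomial(8, 0.632); P(X ≥ 4) = Σ C(8,k) p^k (1−p)^(8−k) over k:
  k=4: C(8,4)·0.632^4·0.368^4 = 0.204813
  k=5: C(8,5)·0.632^5·0.368^3 = 0.281395
  k=6: C(8,6)·0.632^6·0.368^2 = 0.241633
  k=7: C(8,7)·0.632^7·0.368^1 = 0.118565
  k=8: C(8,8)·0.632^8·0.368^0 = 0.025453
Total = 0.871859

0.8719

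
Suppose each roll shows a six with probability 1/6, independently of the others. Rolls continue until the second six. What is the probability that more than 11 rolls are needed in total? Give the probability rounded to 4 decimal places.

Needing more than 11 rolls ⇔ fewer than 2 successes in the first 11. With X ~ Binomial(11, 0.166667), P(Y > 11) = P(X ≤ 1).
  k=0: C(11,0)·0.166667^0·0.833333^11 = 0.134588
  k=1: C(11,1)·0.166667^1·0.833333^10 = 0.296094
P(X ≤ 1) = 0.430682

0.4307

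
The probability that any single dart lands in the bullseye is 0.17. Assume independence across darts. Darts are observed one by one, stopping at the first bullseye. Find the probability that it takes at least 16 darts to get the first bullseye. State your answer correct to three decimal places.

0.061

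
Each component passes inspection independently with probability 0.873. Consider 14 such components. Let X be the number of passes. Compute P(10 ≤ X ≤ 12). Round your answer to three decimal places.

X ~ Binomial(14, 0.873); P(10 ≤ X ≤ 12) = Σ C(14,k) p^k (1−p)^(14−k) over k:
  k=10: C(14,10)·0.873^10·0.127^4 = 0.06696
  k=11: C(14,11)·0.873^11·0.127^3 = 0.16737
  k=12: C(14,12)·0.873^12·0.127^2 = 0.28762
Total = 0.52194

0.522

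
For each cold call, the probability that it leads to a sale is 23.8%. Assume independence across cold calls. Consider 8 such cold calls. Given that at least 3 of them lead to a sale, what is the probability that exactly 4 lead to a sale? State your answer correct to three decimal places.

0.259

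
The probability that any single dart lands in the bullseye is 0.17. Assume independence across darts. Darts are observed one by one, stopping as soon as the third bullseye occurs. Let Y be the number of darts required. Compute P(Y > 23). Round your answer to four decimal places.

Needing more than 23 darts ⇔ fewer than 3 successes in the first 23. With X ~ Binomial(23, 0.17), P(Y > 23) = P(X ≤ 2).
  k=0: C(23,0)·0.17^0·0.83^23 = 0.013766
  k=1: C(23,1)·0.17^1·0.83^22 = 0.064848
  k=2: C(23,2)·0.17^2·0.83^21 = 0.146103
P(X ≤ 2) = 0.224716

0.2247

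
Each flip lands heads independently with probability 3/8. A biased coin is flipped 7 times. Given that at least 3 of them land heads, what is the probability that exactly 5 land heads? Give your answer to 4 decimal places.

0.1159

X ~ Binomial(7, 0.375). Want P(X=5 | X≥3) = P(X=5) / P(X≥3).
P(X=5) = C(7,5)·0.375^5·0.625^2 = 0.060833
P(X≥3) = 1 − 0.037253 − 0.156462 − 0.281632 = 0.524653
Ratio = 0.060833 / 0.524653 = 0.115948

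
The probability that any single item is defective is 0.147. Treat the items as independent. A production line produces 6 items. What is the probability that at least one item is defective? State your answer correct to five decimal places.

0.61479

P(at least one) = 1 − P(none) = 1 − (1 − 0.147)^6
= 1 − 0.3852070 = 0.6147930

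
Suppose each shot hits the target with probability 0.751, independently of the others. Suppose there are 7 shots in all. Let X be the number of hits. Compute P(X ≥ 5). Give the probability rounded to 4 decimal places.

0.7585

X ~ Binomial(7, 0.751); P(X ≥ 5) = Σ C(7,k) p^k (1−p)^(7−k) over k:
  k=5: C(7,5)·0.751^5·0.249^2 = 0.311041
  k=6: C(7,6)·0.751^6·0.249^1 = 0.312707
  k=7: C(7,7)·0.751^7·0.249^0 = 0.134735
Total = 0.758482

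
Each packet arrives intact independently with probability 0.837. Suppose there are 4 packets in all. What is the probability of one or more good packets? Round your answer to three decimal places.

0.999

P(at least one) = 1 − P(none) = 1 − (1 − 0.837)^4
= 1 − 0.00071 = 0.99929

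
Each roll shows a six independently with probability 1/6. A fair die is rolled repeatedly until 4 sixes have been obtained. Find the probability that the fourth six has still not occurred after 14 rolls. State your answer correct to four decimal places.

0.8063

Needing more than 14 rolls ⇔ fewer than 4 successes in the first 14. With X ~ Binomial(14, 0.166667), P(Y > 14) = P(X ≤ 3).
  k=0: C(14,0)·0.166667^0·0.833333^14 = 0.077887
  k=1: C(14,1)·0.166667^1·0.833333^13 = 0.218082
  k=2: C(14,2)·0.166667^2·0.833333^12 = 0.283507
  k=3: C(14,3)·0.166667^3·0.833333^11 = 0.226806
P(X ≤ 3) = 0.806282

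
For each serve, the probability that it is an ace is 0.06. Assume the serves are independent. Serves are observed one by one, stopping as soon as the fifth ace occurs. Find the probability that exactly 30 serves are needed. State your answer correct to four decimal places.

Y = trial on which the fifth success occurs; negative binomial, r=5, p=0.06.
P(Y=30) = C(29,4) · p^5 · (1−p)^25
= 23751 · 7.776e-07 · 0.21291 = 0.003932

0.0039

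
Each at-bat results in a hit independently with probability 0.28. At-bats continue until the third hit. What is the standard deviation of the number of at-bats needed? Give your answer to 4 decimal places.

5.2489

Y = total at-bats until the third success; negative binomial with r=3, p=0.28.
SD(Y) = √[r(1−p)/p²] = √(27.551020) = 5.248907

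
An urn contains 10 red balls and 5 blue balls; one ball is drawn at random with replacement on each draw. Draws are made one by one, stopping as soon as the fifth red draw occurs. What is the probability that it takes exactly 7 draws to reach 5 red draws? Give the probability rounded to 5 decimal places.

0.21948

Y = trial on which the fifth success occurs; negative binomial, r=5, p=0.666667.
P(Y=7) = C(6,4) · p^5 · (1−p)^2
= 15 · 0.13169 · 0.11111 = 0.2194787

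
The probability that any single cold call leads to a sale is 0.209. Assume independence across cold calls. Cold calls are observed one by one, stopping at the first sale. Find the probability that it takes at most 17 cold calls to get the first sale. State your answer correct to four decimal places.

Y = number of cold calls to the first success; geometric, p = 0.209.
P(Y ≤ 17) = 1 − (1−p)^17 = 1 − 0.018578 = 0.981422

0.9814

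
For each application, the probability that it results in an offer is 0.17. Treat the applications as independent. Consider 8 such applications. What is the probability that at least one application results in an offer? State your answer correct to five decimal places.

P(at least one) = 1 − P(none) = 1 − (1 − 0.17)^8
= 1 − 0.2252292 = 0.7747708

0.77477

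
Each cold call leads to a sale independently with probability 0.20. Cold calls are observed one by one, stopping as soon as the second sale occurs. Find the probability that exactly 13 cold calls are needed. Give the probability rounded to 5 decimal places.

0.04123

Y = trial on which the second success occurs; negative binomial, r=2, p=0.20.
P(Y=13) = C(12,1) · p^2 · (1−p)^11
= 12 · 0.04 · 0.085899 = 0.0412317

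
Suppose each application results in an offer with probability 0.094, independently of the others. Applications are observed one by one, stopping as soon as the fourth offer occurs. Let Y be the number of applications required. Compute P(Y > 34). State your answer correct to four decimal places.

0.6014

Needing more than 34 applications ⇔ fewer than 4 successes in the first 34. With X ~ Binomial(34, 0.094), P(Y > 34) = P(X ≤ 3).
  k=0: C(34,0)·0.094^0·0.906^34 = 0.034863
  k=1: C(34,1)·0.094^1·0.906^33 = 0.122981
  k=2: C(34,2)·0.094^2·0.906^32 = 0.210533
  k=3: C(34,3)·0.094^3·0.906^31 = 0.232996
P(X ≤ 3) = 0.601373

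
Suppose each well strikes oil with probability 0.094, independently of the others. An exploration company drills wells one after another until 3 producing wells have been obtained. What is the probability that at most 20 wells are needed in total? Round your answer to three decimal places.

Finishing within 20 wells ⇔ at least 3 successes in the first 20. With X ~ Binomial(20, 0.094), P(Y ≤ 20) = 1 − P(X ≤ 2).
  k=0: C(20,0)·0.094^0·0.906^20 = 0.13886
  k=1: C(20,1)·0.094^1·0.906^19 = 0.28813
  k=2: C(20,2)·0.094^2·0.906^18 = 0.28400
1 − 0.71099 = 0.28901

0.289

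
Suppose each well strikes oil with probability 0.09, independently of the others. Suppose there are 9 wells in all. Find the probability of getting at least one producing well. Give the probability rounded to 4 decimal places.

0.5721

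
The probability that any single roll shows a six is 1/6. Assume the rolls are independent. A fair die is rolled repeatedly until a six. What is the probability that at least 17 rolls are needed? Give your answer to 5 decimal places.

0.05409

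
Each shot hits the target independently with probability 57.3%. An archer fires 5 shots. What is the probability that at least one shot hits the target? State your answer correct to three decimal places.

0.986

P(at least one) = 1 − P(none) = 1 − (1 − 0.573)^5
= 1 − 0.01420 = 0.98580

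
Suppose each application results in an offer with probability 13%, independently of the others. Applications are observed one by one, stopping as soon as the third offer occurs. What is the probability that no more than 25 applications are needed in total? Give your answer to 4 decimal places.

0.6483

Finishing within 25 applications ⇔ at least 3 successes in the first 25. With X ~ Binomial(25, 0.13), P(Y ≤ 25) = 1 − P(X ≤ 2).
  k=0: C(25,0)·0.13^0·0.87^25 = 0.030760
  k=1: C(25,1)·0.13^1·0.87^24 = 0.114907
  k=2: C(25,2)·0.13^2·0.87^23 = 0.206040
1 − 0.351706 = 0.648294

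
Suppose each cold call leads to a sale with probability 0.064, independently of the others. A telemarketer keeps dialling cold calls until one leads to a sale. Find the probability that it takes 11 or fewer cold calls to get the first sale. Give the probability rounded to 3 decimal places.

0.517

Y = number of cold calls to the first success; geometric, p = 0.064.
P(Y ≤ 11) = 1 − (1−p)^11 = 1 − 0.48310 = 0.51690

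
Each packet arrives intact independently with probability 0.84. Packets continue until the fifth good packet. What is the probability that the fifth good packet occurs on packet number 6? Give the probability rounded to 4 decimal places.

0.3346

Y = trial on which the fifth success occurs; negative binomial, r=5, p=0.84.
P(Y=6) = C(5,4) · p^5 · (1−p)^1
= 5 · 0.41821 · 0.16 = 0.334570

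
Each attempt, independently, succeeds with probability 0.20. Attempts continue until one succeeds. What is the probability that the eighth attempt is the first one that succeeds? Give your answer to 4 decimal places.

0.0419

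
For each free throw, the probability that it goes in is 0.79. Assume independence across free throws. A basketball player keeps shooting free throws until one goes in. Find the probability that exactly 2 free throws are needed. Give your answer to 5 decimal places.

Geometric (trials to first success), p = 0.79.
P(Y = 2) = (1−p)^1 · p = 0.21 · 0.79 = 0.1659000

0.16590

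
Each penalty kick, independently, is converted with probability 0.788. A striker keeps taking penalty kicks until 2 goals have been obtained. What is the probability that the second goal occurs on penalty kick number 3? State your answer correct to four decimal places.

0.2633

Y = trial on which the second success occurs; negative binomial, r=2, p=0.788.
P(Y=3) = C(2,1) · p^2 · (1−p)^1
= 2 · 0.62094 · 0.212 = 0.263280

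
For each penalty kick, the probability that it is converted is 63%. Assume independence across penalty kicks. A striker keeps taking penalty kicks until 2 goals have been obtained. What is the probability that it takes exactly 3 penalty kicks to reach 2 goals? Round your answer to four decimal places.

Y = trial on which the second success occurs; negative binomial, r=2, p=0.63.
P(Y=3) = C(2,1) · p^2 · (1−p)^1
= 2 · 0.3969 · 0.37 = 0.293706

0.2937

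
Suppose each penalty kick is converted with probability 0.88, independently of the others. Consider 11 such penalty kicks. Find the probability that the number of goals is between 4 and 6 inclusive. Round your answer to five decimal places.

0.00614

X ~ Binomial(11, 0.88); P(4 ≤ X ≤ 6) = Σ C(11,k) p^k (1−p)^(11−k) over k:
  k=4: C(11,4)·0.88^4·0.12^7 = 0.0000709
  k=5: C(11,5)·0.88^5·0.12^6 = 0.0007280
  k=6: C(11,6)·0.88^6·0.12^5 = 0.0053388
Total = 0.0061377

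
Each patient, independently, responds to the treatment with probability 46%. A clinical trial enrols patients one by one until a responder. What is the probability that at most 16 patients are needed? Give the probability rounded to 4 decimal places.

0.9999

Y = number of patients to the first success; geometric, p = 0.46.
P(Y ≤ 16) = 1 − (1−p)^16 = 1 − 0.000052 = 0.999948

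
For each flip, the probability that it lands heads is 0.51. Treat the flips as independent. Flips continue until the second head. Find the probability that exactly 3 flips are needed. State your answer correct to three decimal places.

Y = trial on which the second success occurs; negative binomial, r=2, p=0.51.
P(Y=3) = C(2,1) · p^2 · (1−p)^1
= 2 · 0.2601 · 0.49 = 0.25490

0.255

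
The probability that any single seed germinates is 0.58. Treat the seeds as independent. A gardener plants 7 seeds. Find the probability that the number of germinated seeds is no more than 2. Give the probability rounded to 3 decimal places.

0.117

X ~ Binomial(7, 0.58); P(X ≤ 2) = Σ C(7,k) p^k (1−p)^(7−k) over k:
  k=0: C(7,0)·0.58^0·0.42^7 = 0.00231
  k=1: C(7,1)·0.58^1·0.42^6 = 0.02229
  k=2: C(7,2)·0.58^2·0.42^5 = 0.09233
Total = 0.11692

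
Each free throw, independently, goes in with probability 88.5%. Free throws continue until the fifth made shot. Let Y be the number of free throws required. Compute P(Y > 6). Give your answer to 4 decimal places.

Needing more than 6 free throws ⇔ fewer than 5 successes in the first 6. With X ~ Binomial(6, 0.885), P(Y > 6) = P(X ≤ 4).
  k=0: C(6,0)·0.885^0·0.115^6 = 0.000002
  k=1: C(6,1)·0.885^1·0.115^5 = 0.000107
  k=2: C(6,2)·0.885^2·0.115^4 = 0.002055
  k=3: C(6,3)·0.885^3·0.115^3 = 0.021084
  k=4: C(6,4)·0.885^4·0.115^2 = 0.121691
P(X ≤ 4) = 0.144939

0.1449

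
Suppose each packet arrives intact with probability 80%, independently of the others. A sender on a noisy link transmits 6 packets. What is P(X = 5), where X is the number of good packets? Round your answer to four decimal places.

X ~ Binomial(n=6, p=0.80).
P(X=5) = C(6,5) · p^5 · (1−p)^1
= 6 · 0.32768 · 0.2 = 0.393216

0.3932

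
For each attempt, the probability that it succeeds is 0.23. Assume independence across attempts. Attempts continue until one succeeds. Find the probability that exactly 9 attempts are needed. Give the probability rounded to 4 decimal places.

0.0284

Geometric (trials to first success), p = 0.23.
P(Y = 9) = (1−p)^8 · p = 0.12357 · 0.23 = 0.028422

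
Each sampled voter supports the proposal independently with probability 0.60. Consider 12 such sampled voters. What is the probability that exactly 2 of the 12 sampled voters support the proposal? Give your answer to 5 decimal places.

X ~ Binomial(n=12, p=0.60).
P(X=2) = C(12,2) · p^2 · (1−p)^10
= 66 · 0.36 · 0.00010486 = 0.0024914

0.00249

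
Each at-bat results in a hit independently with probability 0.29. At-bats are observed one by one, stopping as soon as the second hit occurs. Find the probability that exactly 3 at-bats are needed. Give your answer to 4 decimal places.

Y = trial on which the second success occurs; negative binomial, r=2, p=0.29.
P(Y=3) = C(2,1) · p^2 · (1−p)^1
= 2 · 0.0841 · 0.71 = 0.119422

0.1194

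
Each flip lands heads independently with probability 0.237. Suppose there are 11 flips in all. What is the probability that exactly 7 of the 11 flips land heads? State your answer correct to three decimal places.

0.005

X ~ Binomial(n=11, p=0.237).
P(X=7) = C(11,7) · p^7 · (1−p)^4
= 330 · 4.1999e-05 · 0.33892 = 0.00470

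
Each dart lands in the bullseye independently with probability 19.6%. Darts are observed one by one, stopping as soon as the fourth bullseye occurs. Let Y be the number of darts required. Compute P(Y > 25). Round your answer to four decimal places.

0.2493

Needing more than 25 darts ⇔ fewer than 4 successes in the first 25. With X ~ Binomial(25, 0.196), P(Y > 25) = P(X ≤ 3).
  k=0: C(25,0)·0.196^0·0.804^25 = 0.004280
  k=1: C(25,1)·0.196^1·0.804^24 = 0.026082
  k=2: C(25,2)·0.196^2·0.804^23 = 0.076300
  k=3: C(25,3)·0.196^3·0.804^22 = 0.142603
P(X ≤ 3) = 0.249264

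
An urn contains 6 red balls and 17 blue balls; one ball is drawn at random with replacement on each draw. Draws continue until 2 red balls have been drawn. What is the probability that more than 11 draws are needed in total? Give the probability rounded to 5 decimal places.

0.17561

Needing more than 11 draws ⇔ fewer than 2 successes in the first 11. With X ~ Binomial(11, 0.260870), P(Y > 11) = P(X ≤ 1).
  k=0: C(11,0)·0.260870^0·0.739130^11 = 0.0359693
  k=1: C(11,1)·0.260870^1·0.739130^10 = 0.1396455
P(X ≤ 1) = 0.1756148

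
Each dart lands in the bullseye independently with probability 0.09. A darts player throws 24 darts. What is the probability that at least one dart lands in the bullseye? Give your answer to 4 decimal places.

P(at least one) = 1 − P(none) = 1 − (1 − 0.09)^24
= 1 − 0.103990 = 0.896010

0.8960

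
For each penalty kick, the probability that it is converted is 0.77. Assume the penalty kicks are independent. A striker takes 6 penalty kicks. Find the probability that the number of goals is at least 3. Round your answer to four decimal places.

X ~ Binomial(6, 0.77); P(X ≥ 3) = Σ C(6,k) p^k (1−p)^(6−k) over k:
  k=3: C(6,3)·0.77^3·0.23^3 = 0.111093
  k=4: C(6,4)·0.77^4·0.23^2 = 0.278939
  k=5: C(6,5)·0.77^5·0.23^1 = 0.373536
  k=6: C(6,6)·0.77^6·0.23^0 = 0.208422
Total = 0.971991

0.9720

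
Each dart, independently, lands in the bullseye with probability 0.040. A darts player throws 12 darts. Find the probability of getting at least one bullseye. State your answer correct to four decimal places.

0.3873

P(at least one) = 1 − P(none) = 1 − (1 − 0.04)^12
= 1 − 0.612710 = 0.387290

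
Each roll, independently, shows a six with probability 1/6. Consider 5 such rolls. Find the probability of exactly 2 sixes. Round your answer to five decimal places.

0.16075

X ~ Binomial(n=5, p=0.166667).
P(X=2) = C(5,2) · p^2 · (1−p)^3
= 10 · 0.027778 · 0.5787 = 0.1607510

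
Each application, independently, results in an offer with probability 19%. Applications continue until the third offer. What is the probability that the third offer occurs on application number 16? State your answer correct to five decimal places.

Y = trial on which the third success occurs; negative binomial, r=3, p=0.19.
P(Y=16) = C(15,2) · p^3 · (1−p)^13
= 105 · 0.006859 · 0.064611 = 0.0465324

0.04653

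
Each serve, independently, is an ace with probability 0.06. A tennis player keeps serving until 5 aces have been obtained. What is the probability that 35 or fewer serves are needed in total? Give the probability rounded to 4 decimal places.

Finishing within 35 serves ⇔ at least 5 successes in the first 35. With X ~ Binomial(35, 0.06), P(Y ≤ 35) = 1 − P(X ≤ 4).
  k=0: C(35,0)·0.06^0·0.94^35 = 0.114677
  k=1: C(35,1)·0.06^1·0.94^34 = 0.256192
  k=2: C(35,2)·0.06^2·0.94^33 = 0.277996
  k=3: C(35,3)·0.06^3·0.94^32 = 0.195189
  k=4: C(35,4)·0.06^4·0.94^31 = 0.099671
1 − 0.943725 = 0.056275

0.0563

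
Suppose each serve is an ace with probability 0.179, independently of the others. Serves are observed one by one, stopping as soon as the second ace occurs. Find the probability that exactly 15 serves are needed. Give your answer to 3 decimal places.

0.035

Y = trial on which the second success occurs; negative binomial, r=2, p=0.179.
P(Y=15) = C(14,1) · p^2 · (1−p)^13
= 14 · 0.032041 · 0.076995 = 0.03454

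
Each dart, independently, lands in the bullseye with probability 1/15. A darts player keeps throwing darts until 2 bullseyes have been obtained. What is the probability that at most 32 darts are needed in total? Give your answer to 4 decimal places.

Finishing within 32 darts ⇔ at least 2 successes in the first 32. With X ~ Binomial(32, 0.066667), P(Y ≤ 32) = 1 − P(X ≤ 1).
  k=0: C(32,0)·0.066667^0·0.933333^32 = 0.109945
  k=1: C(32,1)·0.066667^1·0.933333^31 = 0.251304
1 − 0.361249 = 0.638751

0.6388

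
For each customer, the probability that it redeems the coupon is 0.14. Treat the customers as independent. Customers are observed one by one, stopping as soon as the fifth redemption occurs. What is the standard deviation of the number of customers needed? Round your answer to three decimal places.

Y = total customers until the fifth success; negative binomial with r=5, p=0.14.
SD(Y) = √[r(1−p)/p²] = √(219.38776) = 14.81174

14.812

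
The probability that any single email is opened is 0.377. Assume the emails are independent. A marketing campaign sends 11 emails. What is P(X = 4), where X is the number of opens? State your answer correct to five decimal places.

0.24283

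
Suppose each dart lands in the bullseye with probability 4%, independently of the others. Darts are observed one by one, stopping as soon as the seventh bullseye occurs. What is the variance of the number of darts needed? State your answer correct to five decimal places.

Y = total darts until the seventh success; negative binomial with r=7, p=0.04.
Var(Y) = r(1−p)/p² = 7·0.96 / 0.04² = 4200.0000000

4200.00000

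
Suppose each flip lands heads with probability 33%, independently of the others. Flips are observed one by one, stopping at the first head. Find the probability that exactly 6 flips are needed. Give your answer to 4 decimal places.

0.0446

Geometric (trials to first success), p = 0.33.
P(Y = 6) = (1−p)^5 · p = 0.13501 · 0.33 = 0.044554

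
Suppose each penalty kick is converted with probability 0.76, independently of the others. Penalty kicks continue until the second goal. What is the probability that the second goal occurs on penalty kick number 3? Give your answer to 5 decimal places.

0.27725

Y = trial on which the second success occurs; negative binomial, r=2, p=0.76.
P(Y=3) = C(2,1) · p^2 · (1−p)^1
= 2 · 0.5776 · 0.24 = 0.2772480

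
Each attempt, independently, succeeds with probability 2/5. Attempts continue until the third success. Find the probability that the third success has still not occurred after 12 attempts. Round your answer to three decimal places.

Needing more than 12 attempts ⇔ fewer than 3 successes in the first 12. With X ~ Binomial(12, 0.40), P(Y > 12) = P(X ≤ 2).
  k=0: C(12,0)·0.40^0·0.60^12 = 0.00218
  k=1: C(12,1)·0.40^1·0.60^11 = 0.01741
  k=2: C(12,2)·0.40^2·0.60^10 = 0.06385
P(X ≤ 2) = 0.08344

0.083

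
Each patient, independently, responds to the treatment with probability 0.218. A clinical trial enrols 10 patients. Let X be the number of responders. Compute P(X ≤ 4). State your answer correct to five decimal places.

0.95379

X ~ Binomial(10, 0.218); P(X ≤ 4) = Σ C(10,k) p^k (1−p)^(10−k) over k:
  k=0: C(10,0)·0.218^0·0.782^10 = 0.0855200
  k=1: C(10,1)·0.218^1·0.782^9 = 0.2384060
  k=2: C(10,2)·0.218^2·0.782^8 = 0.2990746
  k=3: C(10,3)·0.218^3·0.782^7 = 0.2223300
  k=4: C(10,4)·0.218^4·0.782^6 = 0.1084640
Total = 0.9537946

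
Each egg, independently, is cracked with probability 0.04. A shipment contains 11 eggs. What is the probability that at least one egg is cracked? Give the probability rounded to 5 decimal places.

0.36176

P(at least one) = 1 − P(none) = 1 − (1 − 0.04)^11
= 1 − 0.6382393 = 0.3617607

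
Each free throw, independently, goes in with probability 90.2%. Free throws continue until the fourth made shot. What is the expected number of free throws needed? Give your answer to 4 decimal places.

Y = total free throws until the fourth success; negative binomial with r=4, p=0.902.
E[Y] = r / p = 4 / 0.902 = 4.434590

4.4346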